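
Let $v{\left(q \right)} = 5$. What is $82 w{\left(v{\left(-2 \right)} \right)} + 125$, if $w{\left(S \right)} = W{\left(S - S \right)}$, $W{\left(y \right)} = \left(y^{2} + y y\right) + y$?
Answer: $125$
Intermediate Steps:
$W{\left(y \right)} = y + 2 y^{2}$ ($W{\left(y \right)} = \left(y^{2} + y^{2}\right) + y = 2 y^{2} + y = y + 2 y^{2}$)
$w{\left(S \right)} = 0$ ($w{\left(S \right)} = \left(S - S\right) \left(1 + 2 \left(S - S\right)\right) = 0 \left(1 + 2 \cdot 0\right) = 0 \left(1 + 0\right) = 0 \cdot 1 = 0$)
$82 w{\left(v{\left(-2 \right)} \right)} + 125 = 82 \cdot 0 + 125 = 0 + 125 = 125$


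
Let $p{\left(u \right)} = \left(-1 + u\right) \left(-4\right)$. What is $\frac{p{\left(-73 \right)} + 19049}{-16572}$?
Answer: $- \frac{19345}{16572} \approx -1.1673$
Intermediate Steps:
$p{\left(u \right)} = 4 - 4 u$
$\frac{p{\left(-73 \right)} + 19049}{-16572} = \frac{\left(4 - -292\right) + 19049}{-16572} = \left(\left(4 + 292\right) + 19049\right) \left(- \frac{1}{16572}\right) = \left(296 + 19049\right) \left(- \frac{1}{16572}\right) = 19345 \left(- \frac{1}{16572}\right) = - \frac{19345}{16572}$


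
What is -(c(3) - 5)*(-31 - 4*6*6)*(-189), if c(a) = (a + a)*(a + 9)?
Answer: -2216025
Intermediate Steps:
c(a) = 2*a*(9 + a) (c(a) = (2*a)*(9 + a) = 2*a*(9 + a))
-(c(3) - 5)*(-31 - 4*6*6)*(-189) = -(2*3*(9 + 3) - 5)*(-31 - 4*6*6)*(-189) = -(2*3*12 - 5)*(-31 - 24*6)*(-189) = -(72 - 5)*(-31 - 144)*(-189) = -67*(-175)*(-189) = -(-11725)*(-189) = -1*2216025 = -2216025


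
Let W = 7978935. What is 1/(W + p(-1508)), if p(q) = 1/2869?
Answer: 2869/22891564516 ≈ 1.2533e-7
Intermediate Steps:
p(q) = 1/2869
1/(W + p(-1508)) = 1/(7978935 + 1/2869) = 1/(22891564516/2869) = 2869/22891564516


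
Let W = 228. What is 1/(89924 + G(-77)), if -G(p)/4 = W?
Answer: 1/89012 ≈ 1.1234e-5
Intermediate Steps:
G(p) = -912 (G(p) = -4*228 = -912)
1/(89924 + G(-77)) = 1/(89924 - 912) = 1/89012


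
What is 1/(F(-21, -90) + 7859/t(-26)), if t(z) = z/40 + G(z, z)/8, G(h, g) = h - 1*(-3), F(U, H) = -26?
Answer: -141/318026 ≈ -0.00044336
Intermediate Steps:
G(h, g) = 3 + h (G(h, g) = h + 3 = 3 + h)
t(z) = 3/8 + 3*z/20 (t(z) = z/40 + (3 + z)/8 = z*(1/40) + (3 + z)*(1/8) = z/40 + (3/8 + z/8) = 3/8 + 3*z/20)
1/(F(-21, -90) + 7859/t(-26)) = 1/(-26 + 7859/(3/8 + (3/20)*(-26))) = 1/(-26 + 7859/(3/8 - 39/10)) = 1/(-26 + 7859/(-141/40)) = 1/(-26 + 7859*(-40/141)) = 1/(-26 - 314360/141) = 1/(-318026/141) = -141/318026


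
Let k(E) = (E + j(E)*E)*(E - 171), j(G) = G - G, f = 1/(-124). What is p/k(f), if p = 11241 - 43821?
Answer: -100190016/4241 ≈ -23624.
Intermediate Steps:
f = -1/124 ≈ -0.0080645
p = -32580
j(G) = 0
k(E) = E*(-171 + E) (k(E) = (E + 0*E)*(E - 171) = (E + 0)*(-171 + E) = E*(-171 + E))
p/k(f) = -32580*(-124/(-171 - 1/124)) = -32580/((-1/124*(-21205/124))) = -32580/21205/15376 = -32580*15376/21205 = -100190016/4241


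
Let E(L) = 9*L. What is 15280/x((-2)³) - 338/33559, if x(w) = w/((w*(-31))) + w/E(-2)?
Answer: 28613201042/771857 ≈ 37071.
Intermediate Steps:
x(w) = -1/31 - w/18 (x(w) = w/((w*(-31))) + w/((9*(-2))) = w/((-31*w)) + w/(-18) = w*(-1/(31*w)) + w*(-1/18) = -1/31 - w/18)
15280/x((-2)³) - 338/33559 = 15280/(-1/31 - 1/18*(-2)³) - 338/33559 = 15280/(-1/31 - 1/18*(-8)) - 338*1/33559 = 15280/(-1/31 + 4/9) - 338/33559 = 15280/(115/279) - 338/33559 = 15280*(279/115) - 338/33559 = 852624/23 - 338/33559 = 28613201042/771857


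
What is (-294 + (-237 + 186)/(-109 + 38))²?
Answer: 433597329/5041 ≈ 86014.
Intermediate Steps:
(-294 + (-237 + 186)/(-109 + 38))² = (-294 - 51/(-71))² = (-294 - 51*(-1/71))² = (-294 + 51/71)² = (-20823/71)² = 433597329/5041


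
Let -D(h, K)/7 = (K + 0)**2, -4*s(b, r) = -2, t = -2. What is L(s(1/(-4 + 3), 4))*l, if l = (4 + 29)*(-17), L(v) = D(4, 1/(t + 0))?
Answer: 3927/4 ≈ 981.75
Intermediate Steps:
s(b, r) = 1/2 (s(b, r) = -1/4*(-2) = 1/2)
D(h, K) = -7*K**2 (D(h, K) = -7*(K + 0)**2 = -7*K**2)
L(v) = -7/4 (L(v) = -7/(-2 + 0)**2 = -7*(1/(-2))**2 = -7*(-1/2)**2 = -7*1/4 = -7/4)
l = -561 (l = 33*(-17) = -561)
L(s(1/(-4 + 3), 4))*l = -7/4*(-561) = 3927/4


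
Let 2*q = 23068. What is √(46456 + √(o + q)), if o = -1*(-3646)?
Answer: √(46456 + 2*√3795) ≈ 215.82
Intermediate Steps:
q = 11534 (q = (½)*23068 = 11534)
o = 3646
√(46456 + √(o + q)) = √(46456 + √(3646 + 11534)) = √(46456 + √15180) = √(46456 + 2*√3795)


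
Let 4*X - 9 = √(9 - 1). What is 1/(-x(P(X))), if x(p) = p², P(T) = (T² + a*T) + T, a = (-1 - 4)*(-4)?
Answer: -204097792/397899808849 + 88258560*√2/397899808849 ≈ -0.00019925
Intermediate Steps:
X = 9/4 + √2/2 (X = 9/4 + √(9 - 1)/4 = 9/4 + √8/4 = 9/4 + (2*√2)/4 = 9/4 + √2/2 ≈ 2.9571)
a = 20 (a = -5*(-4) = 20)
P(T) = T² + 21*T (P(T) = (T² + 20*T) + T = T² + 21*T)
1/(-x(P(X))) = 1/(-((9/4 + √2/2)*(21 + (9/4 + √2/2)))²) = 1/(-((9/4 + √2/2)*(93/4 + √2/2))²) = 1/(-(9/4 + √2/2)²*(93/4 + √2/2)²) = -1/((9/4 + √2/2)²*(93/4 + √2/2)²)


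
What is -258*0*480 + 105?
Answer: 105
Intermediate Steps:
-258*0*480 + 105 = 0*480 + 105 = 0 + 105 = 105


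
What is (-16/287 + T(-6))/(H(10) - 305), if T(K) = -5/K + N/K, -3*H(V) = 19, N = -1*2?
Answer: -1913/536116 ≈ -0.0035683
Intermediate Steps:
N = -2
H(V) = -19/3 (H(V) = -⅓*19 = -19/3)
T(K) = -7/K (T(K) = -5/K - 2/K = -7/K)
(-16/287 + T(-6))/(H(10) - 305) = (-16/287 - 7/(-6))/(-19/3 - 305) = (-16*1/287 - 7*(-⅙))/(-934/3) = (-16/287 + 7/6)*(-3/934) = (1913/1722)*(-3/934) = -1913/536116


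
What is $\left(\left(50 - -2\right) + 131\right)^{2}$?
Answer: $33489$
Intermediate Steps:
$\left(\left(50 - -2\right) + 131\right)^{2} = \left(\left(50 + 2\right) + 131\right)^{2} = \left(52 + 131\right)^{2} = 183^{2} = 33489$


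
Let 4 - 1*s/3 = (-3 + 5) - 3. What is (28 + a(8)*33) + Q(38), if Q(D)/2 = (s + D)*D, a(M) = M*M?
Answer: 6168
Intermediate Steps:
a(M) = M²
s = 15 (s = 12 - 3*((-3 + 5) - 3) = 12 - 3*(2 - 3) = 12 - 3*(-1) = 12 + 3 = 15)
Q(D) = 2*D*(15 + D) (Q(D) = 2*((15 + D)*D) = 2*(D*(15 + D)) = 2*D*(15 + D))
(28 + a(8)*33) + Q(38) = (28 + 8²*33) + 2*38*(15 + 38) = (28 + 64*33) + 2*38*53 = (28 + 2112) + 4028 = 2140 + 4028 = 6168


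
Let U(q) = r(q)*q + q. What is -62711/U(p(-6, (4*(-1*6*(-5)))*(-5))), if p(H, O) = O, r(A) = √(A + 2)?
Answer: 62711/359400 - 62711*I*√598/359400 ≈ 0.17449 - 4.2669*I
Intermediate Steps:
r(A) = √(2 + A)
U(q) = q + q*√(2 + q) (U(q) = √(2 + q)*q + q = q*√(2 + q) + q = q + q*√(2 + q))
-62711/U(p(-6, (4*(-1*6*(-5)))*(-5))) = -62711*(-1/(600*(1 + √(2 + (4*(-1*6*(-5)))*(-5))))) = -62711*(-1/(600*(1 + √(2 + (4*(-6*(-5)))*(-5))))) = -62711*(-1/(600*(1 + √(2 + (4*30)*(-5))))) = -62711*(-1/(600*(1 + √(2 + 120*(-5))))) = -62711*(-1/(600*(1 + √(2 - 600)))) = -62711*(-1/(600*(1 + √(-598)))) = -62711*(-1/(600*(1 + I*√598))) = -62711/(-600 - 600*I*√598)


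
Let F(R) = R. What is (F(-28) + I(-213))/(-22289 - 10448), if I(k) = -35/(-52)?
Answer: 1421/1702324 ≈ 0.00083474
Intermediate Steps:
I(k) = 35/52 (I(k) = -35*(-1/52) = 35/52)
(F(-28) + I(-213))/(-22289 - 10448) = (-28 + 35/52)/(-22289 - 10448) = -1421/52/(-32737) = -1421/52*(-1/32737) = 1421/1702324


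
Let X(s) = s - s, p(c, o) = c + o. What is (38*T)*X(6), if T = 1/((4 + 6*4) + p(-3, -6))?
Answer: 0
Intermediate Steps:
X(s) = 0
T = 1/19 (T = 1/((4 + 6*4) + (-3 - 6)) = 1/((4 + 24) - 9) = 1/(28 - 9) = 1/19 ≈ 0.052632)
(38*T)*X(6) = (38*(1/19))*0 = 2*0 = 0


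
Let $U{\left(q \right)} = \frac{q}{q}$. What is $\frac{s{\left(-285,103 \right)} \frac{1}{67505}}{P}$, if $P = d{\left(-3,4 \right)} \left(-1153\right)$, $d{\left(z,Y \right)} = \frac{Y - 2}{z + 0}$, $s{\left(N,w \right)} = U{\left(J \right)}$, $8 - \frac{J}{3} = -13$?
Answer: $\frac{3}{155666530} \approx 1.9272 \cdot 10^{-8}$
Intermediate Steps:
$J = 63$ ($J = 24 - -39 = 24 + 39 = 63$)
$U{\left(q \right)} = 1$
$s{\left(N,w \right)} = 1$
$d{\left(z,Y \right)} = \frac{-2 + Y}{z}$
$P = \frac{2306}{3}$ ($P = \frac{-2 + 4}{-3} \left(-1153\right) = \left(- \frac{1}{3}\right) 2 \left(-1153\right) = \left(- \frac{2}{3}\right) \left(-1153\right) = \frac{2306}{3} \approx 768.67$)
$\frac{s{\left(-285,103 \right)} \frac{1}{67505}}{P} = \frac{1 \cdot \frac{1}{67505}}{\frac{2306}{3}} = 1 \cdot \frac{1}{67505} \cdot \frac{3}{2306} = \frac{1}{67505} \cdot \frac{3}{2306} = \frac{3}{155666530}$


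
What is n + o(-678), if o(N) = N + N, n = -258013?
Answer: -259369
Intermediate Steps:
o(N) = 2*N
n + o(-678) = -258013 + 2*(-678) = -258013 - 1356 = -259369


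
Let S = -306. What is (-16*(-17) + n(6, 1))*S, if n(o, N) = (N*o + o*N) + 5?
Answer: -88434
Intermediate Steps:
n(o, N) = 5 + 2*N*o (n(o, N) = (N*o + N*o) + 5 = 2*N*o + 5 = 5 + 2*N*o)
(-16*(-17) + n(6, 1))*S = (-16*(-17) + (5 + 2*1*6))*(-306) = (272 + (5 + 12))*(-306) = (272 + 17)*(-306) = 289*(-306) = -88434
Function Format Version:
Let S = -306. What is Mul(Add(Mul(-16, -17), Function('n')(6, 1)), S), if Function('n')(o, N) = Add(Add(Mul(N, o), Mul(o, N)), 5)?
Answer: -88434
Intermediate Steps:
Function('n')(o, N) = Add(5, Mul(2, N, o)) (Function('n')(o, N) = Add(Add(Mul(N, o), Mul(N, o)), 5) = Add(Mul(2, N, o), 5) = Add(5, Mul(2, N, o)))
Mul(Add(Mul(-16, -17), Function('n')(6, 1)), S) = Mul(Add(Mul(-16, -17), Add(5, Mul(2, 1, 6))), -306) = Mul(Add(272, Add(5, 12)), -306) = Mul(Add(272, 17), -306) = Mul(289, -306) = -88434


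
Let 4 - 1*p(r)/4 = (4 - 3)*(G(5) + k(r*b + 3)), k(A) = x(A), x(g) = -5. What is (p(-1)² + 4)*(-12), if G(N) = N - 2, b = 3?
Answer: -6960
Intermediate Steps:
k(A) = -5
G(N) = -2 + N
p(r) = 24 (p(r) = 16 - 4*(4 - 3)*((-2 + 5) - 5) = 16 - 4*(3 - 5) = 16 - 4*(-2) = 16 + 8 = 24)
(p(-1)² + 4)*(-12) = (24² + 4)*(-12) = (576 + 4)*(-12) = 580*(-12) = -6960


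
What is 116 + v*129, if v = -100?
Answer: -12784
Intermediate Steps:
116 + v*129 = 116 - 100*129 = 116 - 12900 = -12784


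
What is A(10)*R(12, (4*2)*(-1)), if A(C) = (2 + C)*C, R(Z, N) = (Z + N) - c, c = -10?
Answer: 1680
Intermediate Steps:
R(Z, N) = 10 + N + Z (R(Z, N) = (Z + N) - 1*(-10) = (N + Z) + 10 = 10 + N + Z)
A(C) = C*(2 + C)
A(10)*R(12, (4*2)*(-1)) = (10*(2 + 10))*(10 + (4*2)*(-1) + 12) = (10*12)*(10 + 8*(-1) + 12) = 120*(10 - 8 + 12) = 120*14 = 1680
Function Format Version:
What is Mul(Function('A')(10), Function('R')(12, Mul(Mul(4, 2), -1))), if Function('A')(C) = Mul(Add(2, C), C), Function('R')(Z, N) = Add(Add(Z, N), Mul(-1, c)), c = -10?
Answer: 1680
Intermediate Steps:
Function('R')(Z, N) = Add(10, N, Z) (Function('R')(Z, N) = Add(Add(Z, N), Mul(-1, -10)) = Add(Add(N, Z), 10) = Add(10, N, Z))
Function('A')(C) = Mul(C, Add(2, C))
Mul(Function('A')(10), Function('R')(12, Mul(Mul(4, 2), -1))) = Mul(Mul(10, Add(2, 10)), Add(10, Mul(Mul(4, 2), -1), 12)) = Mul(Mul(10, 12), Add(10, Mul(8, -1), 12)) = Mul(120, Add(10, -8, 12)) = Mul(120, 14) = 1680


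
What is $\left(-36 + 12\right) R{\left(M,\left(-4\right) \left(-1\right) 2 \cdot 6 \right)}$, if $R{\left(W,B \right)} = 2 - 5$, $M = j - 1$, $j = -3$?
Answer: $72$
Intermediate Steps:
$M = -4$ ($M = -3 - 1 = -4$)
$R{\left(W,B \right)} = -3$ ($R{\left(W,B \right)} = 2 - 5 = -3$)
$\left(-36 + 12\right) R{\left(M,\left(-4\right) \left(-1\right) 2 \cdot 6 \right)} = \left(-36 + 12\right) \left(-3\right) = \left(-24\right) \left(-3\right) = 72$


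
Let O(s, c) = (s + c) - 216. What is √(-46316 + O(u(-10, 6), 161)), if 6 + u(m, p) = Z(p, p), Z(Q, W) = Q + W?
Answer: I*√46365 ≈ 215.33*I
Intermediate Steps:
u(m, p) = -6 + 2*p (u(m, p) = -6 + (p + p) = -6 + 2*p)
O(s, c) = -216 + c + s (O(s, c) = (c + s) - 216 = -216 + c + s)
√(-46316 + O(u(-10, 6), 161)) = √(-46316 + (-216 + 161 + (-6 + 2*6))) = √(-46316 + (-216 + 161 + (-6 + 12))) = √(-46316 + (-216 + 161 + 6)) = √(-46316 - 49) = √(-46365) = I*√46365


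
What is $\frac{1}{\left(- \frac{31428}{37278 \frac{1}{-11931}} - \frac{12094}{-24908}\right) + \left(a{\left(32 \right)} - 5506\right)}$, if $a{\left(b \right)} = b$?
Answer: $\frac{25792234}{118261659225} \approx 0.00021809$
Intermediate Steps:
$\frac{1}{\left(- \frac{31428}{37278 \frac{1}{-11931}} - \frac{12094}{-24908}\right) + \left(a{\left(32 \right)} - 5506\right)} = \frac{1}{\left(- \frac{31428}{37278 \frac{1}{-11931}} - \frac{12094}{-24908}\right) + \left(32 - 5506\right)} = \frac{1}{\left(- \frac{31428}{37278 \left(- \frac{1}{11931}\right)} - - \frac{6047}{12454}\right) + \left(32 - 5506\right)} = \frac{1}{\left(- \frac{31428}{- \frac{12426}{3977}} + \frac{6047}{12454}\right) - 5474} = \frac{1}{\left(\left(-31428\right) \left(- \frac{3977}{12426}\right) + \frac{6047}{12454}\right) - 5474} = \frac{1}{\left(\frac{20831526}{2071} + \frac{6047}{12454}\right) - 5474} = \frac{1}{\frac{259448348141}{25792234} - 5474} = \frac{1}{\frac{118261659225}{25792234}} = \frac{25792234}{118261659225}$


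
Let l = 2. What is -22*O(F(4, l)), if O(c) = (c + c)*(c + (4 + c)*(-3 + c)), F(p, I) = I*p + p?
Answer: -82368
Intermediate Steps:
F(p, I) = p + I*p
O(c) = 2*c*(c + (-3 + c)*(4 + c)) (O(c) = (2*c)*(c + (-3 + c)*(4 + c)) = 2*c*(c + (-3 + c)*(4 + c)))
-22*O(F(4, l)) = -44*4*(1 + 2)*(-12 + (4*(1 + 2))² + 2*(4*(1 + 2))) = -44*4*3*(-12 + (4*3)² + 2*(4*3)) = -44*12*(-12 + 12² + 2*12) = -44*12*(-12 + 144 + 24) = -44*12*156 = -22*3744 = -82368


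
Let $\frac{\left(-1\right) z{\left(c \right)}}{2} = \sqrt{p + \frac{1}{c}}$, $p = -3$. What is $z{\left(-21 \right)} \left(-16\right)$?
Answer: $\frac{256 i \sqrt{21}}{21} \approx 55.864 i$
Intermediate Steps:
$z{\left(c \right)} = - 2 \sqrt{-3 + \frac{1}{c}}$
$z{\left(-21 \right)} \left(-16\right) = - 2 \sqrt{-3 + \frac{1}{-21}} \left(-16\right) = - 2 \sqrt{-3 - \frac{1}{21}} \left(-16\right) = - 2 \sqrt{- \frac{64}{21}} \left(-16\right) = - 2 \frac{8 i \sqrt{21}}{21} \left(-16\right) = - \frac{16 i \sqrt{21}}{21} \left(-16\right) = \frac{256 i \sqrt{21}}{21}$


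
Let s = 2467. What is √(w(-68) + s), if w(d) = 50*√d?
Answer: √(2467 + 100*I*√17) ≈ 49.841 + 4.1363*I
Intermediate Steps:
√(w(-68) + s) = √(50*√(-68) + 2467) = √(50*(2*I*√17) + 2467) = √(100*I*√17 + 2467) = √(2467 + 100*I*√17)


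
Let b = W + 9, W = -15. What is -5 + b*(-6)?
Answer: 31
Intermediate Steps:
b = -6 (b = -15 + 9 = -6)
-5 + b*(-6) = -5 - 6*(-6) = -5 + 36 = 31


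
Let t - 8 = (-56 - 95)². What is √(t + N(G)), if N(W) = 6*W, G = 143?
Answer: 7*√483 ≈ 153.84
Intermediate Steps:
t = 22809 (t = 8 + (-56 - 95)² = 8 + (-151)² = 8 + 22801 = 22809)
√(t + N(G)) = √(22809 + 6*143) = √(22809 + 858) = √23667 = 7*√483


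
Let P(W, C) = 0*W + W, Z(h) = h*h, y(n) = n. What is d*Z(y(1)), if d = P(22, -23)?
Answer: 22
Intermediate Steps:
Z(h) = h**2
P(W, C) = W (P(W, C) = 0 + W = W)
d = 22
d*Z(y(1)) = 22*1**2 = 22*1 = 22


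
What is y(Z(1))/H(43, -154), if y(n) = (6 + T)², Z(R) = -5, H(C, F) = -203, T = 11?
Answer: -289/203 ≈ -1.4236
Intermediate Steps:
y(n) = 289 (y(n) = (6 + 11)² = 17² = 289)
y(Z(1))/H(43, -154) = 289/(-203) = 289*(-1/203) = -289/203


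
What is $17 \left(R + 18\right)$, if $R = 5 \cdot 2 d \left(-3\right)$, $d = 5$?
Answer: $-2244$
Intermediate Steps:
$R = -150$ ($R = 5 \cdot 2 \cdot 5 \left(-3\right) = 10 \cdot 5 \left(-3\right) = 50 \left(-3\right) = -150$)
$17 \left(R + 18\right) = 17 \left(-150 + 18\right) = 17 \left(-132\right) = -2244$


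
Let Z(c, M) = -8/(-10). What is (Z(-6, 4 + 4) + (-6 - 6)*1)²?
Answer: 3136/25 ≈ 125.44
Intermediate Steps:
Z(c, M) = ⅘ (Z(c, M) = -8*(-⅒) = ⅘)
(Z(-6, 4 + 4) + (-6 - 6)*1)² = (⅘ + (-6 - 6)*1)² = (⅘ - 12*1)² = (⅘ - 12)² = (-56/5)² = 3136/25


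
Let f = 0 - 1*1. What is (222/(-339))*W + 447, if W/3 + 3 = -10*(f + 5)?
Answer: 60057/113 ≈ 531.48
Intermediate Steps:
f = -1 (f = 0 - 1 = -1)
W = -129 (W = -9 + 3*(-10*(-1 + 5)) = -9 + 3*(-10*4) = -9 + 3*(-40) = -9 - 120 = -129)
(222/(-339))*W + 447 = (222/(-339))*(-129) + 447 = (222*(-1/339))*(-129) + 447 = -74/113*(-129) + 447 = 9546/113 + 447 = 60057/113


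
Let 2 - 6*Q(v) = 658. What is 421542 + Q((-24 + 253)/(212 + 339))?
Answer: 1264298/3 ≈ 4.2143e+5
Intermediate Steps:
Q(v) = -328/3 (Q(v) = 1/3 - 1/6*658 = 1/3 - 329/3 = -328/3)
421542 + Q((-24 + 253)/(212 + 339)) = 421542 - 328/3 = 1264298/3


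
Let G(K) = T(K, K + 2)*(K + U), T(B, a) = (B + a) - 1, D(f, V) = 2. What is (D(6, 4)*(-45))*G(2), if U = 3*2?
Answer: -3600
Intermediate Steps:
U = 6
T(B, a) = -1 + B + a
G(K) = (1 + 2*K)*(6 + K) (G(K) = (-1 + K + (K + 2))*(K + 6) = (-1 + K + (2 + K))*(6 + K) = (1 + 2*K)*(6 + K))
(D(6, 4)*(-45))*G(2) = (2*(-45))*((1 + 2*2)*(6 + 2)) = -90*(1 + 4)*8 = -450*8 = -90*40 = -3600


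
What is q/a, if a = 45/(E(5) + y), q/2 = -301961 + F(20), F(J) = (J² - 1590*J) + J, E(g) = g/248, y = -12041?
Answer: 995410560583/5580 ≈ 1.7839e+8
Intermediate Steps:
E(g) = g/248 (E(g) = g*(1/248) = g/248)
F(J) = J² - 1589*J
q = -666682 (q = 2*(-301961 + 20*(-1589 + 20)) = 2*(-301961 + 20*(-1569)) = 2*(-301961 - 31380) = 2*(-333341) = -666682)
a = -11160/2986163 (a = 45/((1/248)*5 - 12041) = 45/(5/248 - 12041) = 45/(-2986163/248) = -248/2986163*45 = -11160/2986163 ≈ -0.0037372)
q/a = -666682/(-11160/2986163) = -666682*(-2986163/11160) = 995410560583/5580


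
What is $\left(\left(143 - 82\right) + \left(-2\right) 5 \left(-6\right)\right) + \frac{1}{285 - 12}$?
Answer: $\frac{33034}{273} \approx 121.0$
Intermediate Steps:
$\left(\left(143 - 82\right) + \left(-2\right) 5 \left(-6\right)\right) + \frac{1}{285 - 12} = \left(61 - -60\right) + \frac{1}{273} = \left(61 + 60\right) + \frac{1}{273} = 121 + \frac{1}{273} = \frac{33034}{273}$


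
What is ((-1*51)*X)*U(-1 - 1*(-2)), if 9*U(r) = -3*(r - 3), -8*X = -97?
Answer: -1649/4 ≈ -412.25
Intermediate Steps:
X = 97/8 (X = -⅛*(-97) = 97/8 ≈ 12.125)
U(r) = 1 - r/3 (U(r) = (-3*(r - 3))/9 = (-3*(-3 + r))/9 = (9 - 3*r)/9 = 1 - r/3)
((-1*51)*X)*U(-1 - 1*(-2)) = (-1*51*(97/8))*(1 - (-1 - 1*(-2))/3) = (-51*97/8)*(1 - (-1 + 2)/3) = -4947*(1 - ⅓*1)/8 = -4947*(1 - ⅓)/8 = -4947/8*⅔ = -1649/4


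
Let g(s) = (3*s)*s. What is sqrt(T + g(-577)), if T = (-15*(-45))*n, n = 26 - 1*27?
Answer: 4*sqrt(62382) ≈ 999.06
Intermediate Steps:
n = -1 (n = 26 - 27 = -1)
g(s) = 3*s**2
T = -675 (T = -15*(-45)*(-1) = 675*(-1) = -675)
sqrt(T + g(-577)) = sqrt(-675 + 3*(-577)**2) = sqrt(-675 + 3*332929) = sqrt(-675 + 998787) = sqrt(998112) = 4*sqrt(62382)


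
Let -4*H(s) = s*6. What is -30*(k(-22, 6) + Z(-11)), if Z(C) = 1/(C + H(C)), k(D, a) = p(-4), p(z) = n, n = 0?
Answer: -60/11 ≈ -5.4545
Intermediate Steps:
p(z) = 0
k(D, a) = 0
H(s) = -3*s/2 (H(s) = -s*6/4 = -3*s/2)
Z(C) = -2/C (Z(C) = 1/(C - 3*C/2) = 1/(-C/2) = -2/C)
-30*(k(-22, 6) + Z(-11)) = -30*(0 - 2/(-11)) = -30*(0 - 2*(-1/11)) = -30*(0 + 2/11) = -30*2/11 = -60/11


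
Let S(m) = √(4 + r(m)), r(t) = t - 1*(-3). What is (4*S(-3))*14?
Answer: 112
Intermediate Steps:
r(t) = 3 + t (r(t) = t + 3 = 3 + t)
S(m) = √(7 + m) (S(m) = √(4 + (3 + m)) = √(7 + m))
(4*S(-3))*14 = (4*√(7 - 3))*14 = (4*√4)*14 = (4*2)*14 = 8*14 = 112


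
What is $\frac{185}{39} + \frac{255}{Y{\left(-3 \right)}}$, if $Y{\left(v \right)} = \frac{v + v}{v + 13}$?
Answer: $- \frac{16390}{39} \approx -420.26$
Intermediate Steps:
$Y{\left(v \right)} = \frac{2 v}{13 + v}$
$\frac{185}{39} + \frac{255}{Y{\left(-3 \right)}} = \frac{185}{39} + \frac{255}{2 \left(-3\right) \frac{1}{13 - 3}} = 185 \cdot \frac{1}{39} + \frac{255}{2 \left(-3\right) \frac{1}{10}} = \frac{185}{39} + \frac{255}{2 \left(-3\right) \frac{1}{10}} = \frac{185}{39} + \frac{255}{- \frac{3}{5}} = \frac{185}{39} + 255 \left(- \frac{5}{3}\right) = \frac{185}{39} - 425 = - \frac{16390}{39}$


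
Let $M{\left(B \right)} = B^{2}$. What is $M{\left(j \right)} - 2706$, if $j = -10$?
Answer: $-2606$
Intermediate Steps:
$M{\left(j \right)} - 2706 = \left(-10\right)^{2} - 2706 = 100 - 2706 = -2606$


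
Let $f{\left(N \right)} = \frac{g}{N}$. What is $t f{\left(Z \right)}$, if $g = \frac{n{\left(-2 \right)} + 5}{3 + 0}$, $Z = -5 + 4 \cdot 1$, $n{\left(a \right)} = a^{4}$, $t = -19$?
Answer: $133$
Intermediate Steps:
$Z = -1$ ($Z = -5 + 4 = -1$)
$g = 7$ ($g = \frac{\left(-2\right)^{4} + 5}{3 + 0} = \frac{16 + 5}{3} = 21 \cdot \frac{1}{3} = 7$)
$f{\left(N \right)} = \frac{7}{N}$
$t f{\left(Z \right)} = - 19 \frac{7}{-1} = - 19 \cdot 7 \left(-1\right) = \left(-19\right) \left(-7\right) = 133$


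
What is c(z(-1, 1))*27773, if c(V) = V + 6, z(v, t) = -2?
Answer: 111092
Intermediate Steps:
c(V) = 6 + V
c(z(-1, 1))*27773 = (6 - 2)*27773 = 4*27773 = 111092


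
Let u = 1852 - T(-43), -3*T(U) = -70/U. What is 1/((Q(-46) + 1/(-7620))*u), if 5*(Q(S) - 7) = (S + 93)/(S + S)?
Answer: 1130427/14444905721 ≈ 7.8258e-5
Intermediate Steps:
Q(S) = 7 + (93 + S)/(10*S) (Q(S) = 7 + ((S + 93)/(S + S))/5 = 7 + ((93 + S)/((2*S)))/5 = 7 + ((93 + S)*(1/(2*S)))/5 = 7 + ((93 + S)/(2*S))/5 = 7 + (93 + S)/(10*S))
T(U) = 70/(3*U) (T(U) = -(-70)/(3*U) = 70/(3*U))
u = 238978/129 (u = 1852 - 70/(3*(-43)) = 1852 - 70*(-1)/(3*43) = 1852 - 1*(-70/129) = 1852 + 70/129 = 238978/129 ≈ 1852.5)
1/((Q(-46) + 1/(-7620))*u) = 1/(((⅒)*(93 + 71*(-46))/(-46) + 1/(-7620))*(238978/129)) = (129/238978)/((⅒)*(-1/46)*(93 - 3266) - 1/7620) = (129/238978)/((⅒)*(-1/46)*(-3173) - 1/7620) = (129/238978)/(3173/460 - 1/7620) = (129/238978)/(120889/17526) = (17526/120889)*(129/238978) = 1130427/14444905721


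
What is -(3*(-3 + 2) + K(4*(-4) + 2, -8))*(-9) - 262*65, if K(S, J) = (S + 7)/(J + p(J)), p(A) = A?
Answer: -272849/16 ≈ -17053.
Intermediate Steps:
K(S, J) = (7 + S)/(2*J) (K(S, J) = (S + 7)/(J + J) = (7 + S)/((2*J)) = (7 + S)*(1/(2*J)) = (7 + S)/(2*J))
-(3*(-3 + 2) + K(4*(-4) + 2, -8))*(-9) - 262*65 = -(3*(-3 + 2) + (½)*(7 + (4*(-4) + 2))/(-8))*(-9) - 262*65 = -(3*(-1) + (½)*(-⅛)*(7 + (-16 + 2)))*(-9) - 17030 = -(-3 + (½)*(-⅛)*(7 - 14))*(-9) - 17030 = -(-3 + (½)*(-⅛)*(-7))*(-9) - 17030 = -(-3 + 7/16)*(-9) - 17030 = -(-41)*(-9)/16 - 17030 = -1*369/16 - 17030 = -369/16 - 17030 = -272849/16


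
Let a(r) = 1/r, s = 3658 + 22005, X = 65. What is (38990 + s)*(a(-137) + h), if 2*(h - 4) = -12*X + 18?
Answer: -3339327450/137 ≈ -2.4375e+7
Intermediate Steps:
s = 25663
h = -377 (h = 4 + (-12*65 + 18)/2 = 4 + (-780 + 18)/2 = 4 + (1/2)*(-762) = 4 - 381 = -377)
(38990 + s)*(a(-137) + h) = (38990 + 25663)*(1/(-137) - 377) = 64653*(-1/137 - 377) = 64653*(-51650/137) = -3339327450/137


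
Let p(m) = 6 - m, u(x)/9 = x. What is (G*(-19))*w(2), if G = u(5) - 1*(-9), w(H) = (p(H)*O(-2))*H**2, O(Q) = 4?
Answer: -65664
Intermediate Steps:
u(x) = 9*x
w(H) = H**2*(24 - 4*H) (w(H) = ((6 - H)*4)*H**2 = (24 - 4*H)*H**2 = H**2*(24 - 4*H))
G = 54 (G = 9*5 - 1*(-9) = 45 + 9 = 54)
(G*(-19))*w(2) = (54*(-19))*(4*2**2*(6 - 1*2)) = -4104*4*(6 - 2) = -4104*4*4 = -1026*64 = -65664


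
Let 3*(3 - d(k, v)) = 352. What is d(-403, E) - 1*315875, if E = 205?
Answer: -947968/3 ≈ -3.1599e+5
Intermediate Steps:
d(k, v) = -343/3 (d(k, v) = 3 - ⅓*352 = 3 - 352/3 = -343/3)
d(-403, E) - 1*315875 = -343/3 - 1*315875 = -343/3 - 315875 = -947968/3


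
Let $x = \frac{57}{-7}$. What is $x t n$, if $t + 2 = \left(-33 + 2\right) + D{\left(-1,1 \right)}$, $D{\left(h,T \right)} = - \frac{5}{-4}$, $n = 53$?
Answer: $\frac{383667}{28} \approx 13702.0$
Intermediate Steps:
$D{\left(h,T \right)} = \frac{5}{4}$ ($D{\left(h,T \right)} = \left(-5\right) \left(- \frac{1}{4}\right) = \frac{5}{4}$)
$x = - \frac{57}{7}$ ($x = 57 \left(- \frac{1}{7}\right) = - \frac{57}{7} \approx -8.1429$)
$t = - \frac{127}{4}$ ($t = -2 + \left(\left(-33 + 2\right) + \frac{5}{4}\right) = -2 + \left(-31 + \frac{5}{4}\right) = -2 - \frac{119}{4} = - \frac{127}{4} \approx -31.75$)
$x t n = \left(- \frac{57}{7}\right) \left(- \frac{127}{4}\right) 53 = \frac{7239}{28} \cdot 53 = \frac{383667}{28}$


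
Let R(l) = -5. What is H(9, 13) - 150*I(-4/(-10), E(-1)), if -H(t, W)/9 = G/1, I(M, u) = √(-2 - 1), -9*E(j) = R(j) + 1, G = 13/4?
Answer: -117/4 - 150*I*√3 ≈ -29.25 - 259.81*I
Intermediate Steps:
G = 13/4 (G = 13*(¼) = 13/4 ≈ 3.2500)
E(j) = 4/9 (E(j) = -(-5 + 1)/9 = -⅑*(-4) = 4/9)
I(M, u) = I*√3 (I(M, u) = √(-3) = I*√3)
H(t, W) = -117/4 (H(t, W) = -117/(4*1) = -117/4)
H(9, 13) - 150*I(-4/(-10), E(-1)) = -117/4 - 150*I*√3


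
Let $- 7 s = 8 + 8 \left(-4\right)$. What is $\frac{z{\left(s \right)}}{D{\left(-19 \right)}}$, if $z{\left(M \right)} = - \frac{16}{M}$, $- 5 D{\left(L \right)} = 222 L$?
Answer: $- \frac{35}{6327} \approx -0.0055318$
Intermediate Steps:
$s = \frac{24}{7}$ ($s = - \frac{8 + 8 \left(-4\right)}{7} = - \frac{8 - 32}{7} = \left(- \frac{1}{7}\right) \left(-24\right) = \frac{24}{7} \approx 3.4286$)
$D{\left(L \right)} = - \frac{222 L}{5}$
$\frac{z{\left(s \right)}}{D{\left(-19 \right)}} = \frac{\left(-16\right) \frac{1}{\frac{24}{7}}}{\left(- \frac{222}{5}\right) \left(-19\right)} = \frac{\left(-16\right) \frac{7}{24}}{\frac{4218}{5}} = \left(- \frac{14}{3}\right) \frac{5}{4218} = - \frac{35}{6327}$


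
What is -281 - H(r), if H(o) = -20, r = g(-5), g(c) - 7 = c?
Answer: -261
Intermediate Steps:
g(c) = 7 + c
r = 2 (r = 7 - 5 = 2)
-281 - H(r) = -281 - 1*(-20) = -281 + 20 = -261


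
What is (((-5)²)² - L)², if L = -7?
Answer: 399424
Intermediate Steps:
(((-5)²)² - L)² = (((-5)²)² - 1*(-7))² = (25² + 7)² = (625 + 7)² = 632² = 399424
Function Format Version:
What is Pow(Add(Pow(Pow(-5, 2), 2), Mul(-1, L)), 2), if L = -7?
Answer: 399424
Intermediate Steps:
Pow(Add(Pow(Pow(-5, 2), 2), Mul(-1, L)), 2) = Pow(Add(Pow(Pow(-5, 2), 2), Mul(-1, -7)), 2) = Pow(Add(Pow(25, 2), 7), 2) = Pow(Add(625, 7), 2) = Pow(632, 2) = 399424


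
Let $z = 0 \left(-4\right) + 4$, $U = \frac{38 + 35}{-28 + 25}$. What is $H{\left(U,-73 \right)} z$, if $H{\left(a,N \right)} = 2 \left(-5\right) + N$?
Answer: $-332$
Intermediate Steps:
$U = - \frac{73}{3}$ ($U = \frac{73}{-3} = 73 \left(- \frac{1}{3}\right) = - \frac{73}{3} \approx -24.333$)
$H{\left(a,N \right)} = -10 + N$
$z = 4$ ($z = 0 + 4 = 4$)
$H{\left(U,-73 \right)} z = \left(-10 - 73\right) 4 = \left(-83\right) 4 = -332$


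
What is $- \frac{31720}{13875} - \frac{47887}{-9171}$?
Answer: $\frac{24901867}{8483175} \approx 2.9354$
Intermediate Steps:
$- \frac{31720}{13875} - \frac{47887}{-9171} = \left(-31720\right) \frac{1}{13875} - - \frac{47887}{9171} = - \frac{6344}{2775} + \frac{47887}{9171} = \frac{24901867}{8483175}$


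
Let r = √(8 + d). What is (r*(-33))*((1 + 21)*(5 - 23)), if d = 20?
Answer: 26136*√7 ≈ 69149.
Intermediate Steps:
r = 2*√7 (r = √(8 + 20) = √28 = 2*√7 ≈ 5.2915)
(r*(-33))*((1 + 21)*(5 - 23)) = ((2*√7)*(-33))*((1 + 21)*(5 - 23)) = (-66*√7)*(22*(-18)) = -66*√7*(-396) = 26136*√7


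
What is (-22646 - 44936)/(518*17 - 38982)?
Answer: 33791/15088 ≈ 2.2396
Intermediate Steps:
(-22646 - 44936)/(518*17 - 38982) = -67582/(8806 - 38982) = -67582/(-30176) = -67582*(-1/30176) = 33791/15088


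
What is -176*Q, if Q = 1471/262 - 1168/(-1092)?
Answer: -42071656/35763 ≈ -1176.4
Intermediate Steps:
Q = 478087/71526 (Q = 1471*(1/262) - 1168*(-1/1092) = 1471/262 + 292/273 = 478087/71526 ≈ 6.6841)
-176*Q = -176*478087/71526 = -42071656/35763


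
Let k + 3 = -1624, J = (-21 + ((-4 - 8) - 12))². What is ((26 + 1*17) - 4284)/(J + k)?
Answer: -4241/398 ≈ -10.656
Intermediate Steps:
J = 2025 (J = (-21 + (-12 - 12))² = (-21 - 24)² = (-45)² = 2025)
k = -1627 (k = -3 - 1624 = -1627)
((26 + 1*17) - 4284)/(J + k) = ((26 + 1*17) - 4284)/(2025 - 1627) = ((26 + 17) - 4284)/398 = (43 - 4284)*(1/398) = -4241*1/398 = -4241/398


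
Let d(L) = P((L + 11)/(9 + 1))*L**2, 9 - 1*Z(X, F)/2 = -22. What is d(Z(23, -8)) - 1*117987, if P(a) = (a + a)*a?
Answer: 7292663/25 ≈ 2.9171e+5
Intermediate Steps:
Z(X, F) = 62 (Z(X, F) = 18 - 2*(-22) = 18 + 44 = 62)
P(a) = 2*a**2 (P(a) = (2*a)*a = 2*a**2)
d(L) = 2*L**2*(11/10 + L/10)**2 (d(L) = (2*((L + 11)/(9 + 1))**2)*L**2 = (2*((11 + L)/10)**2)*L**2 = (2*((11 + L)*(1/10))**2)*L**2 = (2*(11/10 + L/10)**2)*L**2 = 2*L**2*(11/10 + L/10)**2)
d(Z(23, -8)) - 1*117987 = (1/50)*62**2*(11 + 62)**2 - 1*117987 = (1/50)*3844*73**2 - 117987 = (1/50)*3844*5329 - 117987 = 10242338/25 - 117987 = 7292663/25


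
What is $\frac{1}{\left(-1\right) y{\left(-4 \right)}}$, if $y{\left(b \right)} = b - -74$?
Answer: $- \frac{1}{70} \approx -0.014286$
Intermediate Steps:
$y{\left(b \right)} = 74 + b$ ($y{\left(b \right)} = b + 74 = 74 + b$)
$\frac{1}{\left(-1\right) y{\left(-4 \right)}} = \frac{1}{\left(-1\right) \left(74 - 4\right)} = \frac{1}{\left(-1\right) 70} = \frac{1}{-70} = - \frac{1}{70}$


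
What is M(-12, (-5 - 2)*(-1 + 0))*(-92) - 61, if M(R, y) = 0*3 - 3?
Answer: 215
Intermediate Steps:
M(R, y) = -3 (M(R, y) = 0 - 3 = -3)
M(-12, (-5 - 2)*(-1 + 0))*(-92) - 61 = -3*(-92) - 61 = 276 - 61 = 215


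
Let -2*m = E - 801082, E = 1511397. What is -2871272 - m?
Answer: -5032229/2 ≈ -2.5161e+6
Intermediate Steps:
m = -710315/2 (m = -(1511397 - 801082)/2 = -½*710315 = -710315/2 ≈ -3.5516e+5)
-2871272 - m = -2871272 - 1*(-710315/2) = -2871272 + 710315/2 = -5032229/2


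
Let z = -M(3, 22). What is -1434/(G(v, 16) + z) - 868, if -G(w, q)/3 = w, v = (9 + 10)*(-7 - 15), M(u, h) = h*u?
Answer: -172103/198 ≈ -869.21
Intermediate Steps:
v = -418 (v = 19*(-22) = -418)
z = -66 (z = -22*3 = -1*66 = -66)
G(w, q) = -3*w
-1434/(G(v, 16) + z) - 868 = -1434/(-3*(-418) - 66) - 868 = -1434/(1254 - 66) - 868 = -1434/1188 - 868 = -1434*1/1188 - 868 = -239/198 - 868 = -172103/198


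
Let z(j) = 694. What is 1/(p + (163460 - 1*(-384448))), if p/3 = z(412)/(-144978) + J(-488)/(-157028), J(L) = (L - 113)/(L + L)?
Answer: 3703205142464/2029015669972612607 ≈ 1.8251e-6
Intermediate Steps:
J(L) = (-113 + L)/(2*L) (J(L) = (-113 + L)/((2*L)) = (-113 + L)*(1/(2*L)) = (-113 + L)/(2*L))
p = -53224552705/3703205142464 (p = 3*(694/(-144978) + ((½)*(-113 - 488)/(-488))/(-157028)) = 3*(694*(-1/144978) + ((½)*(-1/488)*(-601))*(-1/157028)) = 3*(-347/72489 + (601/976)*(-1/157028)) = 3*(-347/72489 - 601/153259328) = 3*(-53224552705/11109615427392) = -53224552705/3703205142464 ≈ -0.014373)
1/(p + (163460 - 1*(-384448))) = 1/(-53224552705/3703205142464 + (163460 - 1*(-384448))) = 1/(-53224552705/3703205142464 + (163460 + 384448)) = 1/(-53224552705/3703205142464 + 547908) = 1/(2029015669972612607/3703205142464) = 3703205142464/2029015669972612607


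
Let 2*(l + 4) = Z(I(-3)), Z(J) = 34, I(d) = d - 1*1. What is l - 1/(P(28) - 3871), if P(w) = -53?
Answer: 51013/3924 ≈ 13.000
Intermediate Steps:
I(d) = -1 + d (I(d) = d - 1 = -1 + d)
l = 13 (l = -4 + (½)*34 = -4 + 17 = 13)
l - 1/(P(28) - 3871) = 13 - 1/(-53 - 3871) = 13 - 1/(-3924) = 13 - 1*(-1/3924) = 13 + 1/3924 = 51013/3924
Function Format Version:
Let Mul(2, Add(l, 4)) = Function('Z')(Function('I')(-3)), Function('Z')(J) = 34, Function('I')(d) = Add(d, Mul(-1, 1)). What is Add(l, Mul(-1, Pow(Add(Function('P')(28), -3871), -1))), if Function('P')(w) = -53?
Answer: Rational(51013, 3924) ≈ 13.000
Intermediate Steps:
Function('I')(d) = Add(-1, d) (Function('I')(d) = Add(d, -1) = Add(-1, d))
l = 13 (l = Add(-4, Mul(Rational(1, 2), 34)) = Add(-4, 17) = 13)
Add(l, Mul(-1, Pow(Add(Function('P')(28), -3871), -1))) = Add(13, Mul(-1, Pow(Add(-53, -3871), -1))) = Add(13, Mul(-1, Pow(-3924, -1))) = Add(13, Mul(-1, Rational(-1, 3924))) = Add(13, Rational(1, 3924)) = Rational(51013, 3924)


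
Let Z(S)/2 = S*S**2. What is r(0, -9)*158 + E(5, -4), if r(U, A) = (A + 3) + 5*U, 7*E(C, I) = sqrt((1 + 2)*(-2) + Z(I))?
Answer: -948 + I*sqrt(134)/7 ≈ -948.0 + 1.6537*I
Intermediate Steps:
Z(S) = 2*S**3 (Z(S) = 2*(S*S**2) = 2*S**3)
E(C, I) = sqrt(-6 + 2*I**3)/7 (E(C, I) = sqrt((1 + 2)*(-2) + 2*I**3)/7 = sqrt(3*(-2) + 2*I**3)/7 = sqrt(-6 + 2*I**3)/7)
r(U, A) = 3 + A + 5*U (r(U, A) = (3 + A) + 5*U = 3 + A + 5*U)
r(0, -9)*158 + E(5, -4) = (3 - 9 + 5*0)*158 + sqrt(-6 + 2*(-4)**3)/7 = (3 - 9 + 0)*158 + sqrt(-6 + 2*(-64))/7 = -6*158 + sqrt(-6 - 128)/7 = -948 + sqrt(-134)/7 = -948 + (I*sqrt(134))/7 = -948 + I*sqrt(134)/7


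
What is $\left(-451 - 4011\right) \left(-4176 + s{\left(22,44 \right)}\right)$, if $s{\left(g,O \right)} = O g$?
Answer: $14314096$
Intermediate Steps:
$\left(-451 - 4011\right) \left(-4176 + s{\left(22,44 \right)}\right) = \left(-451 - 4011\right) \left(-4176 + 44 \cdot 22\right) = - 4462 \left(-4176 + 968\right) = \left(-4462\right) \left(-3208\right) = 14314096$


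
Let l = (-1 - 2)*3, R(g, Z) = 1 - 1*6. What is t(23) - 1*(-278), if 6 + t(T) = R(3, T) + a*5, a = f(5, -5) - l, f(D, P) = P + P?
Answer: 262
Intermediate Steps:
f(D, P) = 2*P
R(g, Z) = -5 (R(g, Z) = 1 - 6 = -5)
l = -9 (l = -3*3 = -9)
a = -1 (a = 2*(-5) - 1*(-9) = -10 + 9 = -1)
t(T) = -16 (t(T) = -6 + (-5 - 1*5) = -6 + (-5 - 5) = -6 - 10 = -16)
t(23) - 1*(-278) = -16 - 1*(-278) = -16 + 278 = 262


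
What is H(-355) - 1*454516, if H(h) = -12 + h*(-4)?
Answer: -453108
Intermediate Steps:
H(h) = -12 - 4*h
H(-355) - 1*454516 = (-12 - 4*(-355)) - 1*454516 = (-12 + 1420) - 454516 = 1408 - 454516 = -453108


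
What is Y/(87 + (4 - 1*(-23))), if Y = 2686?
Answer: 1343/57 ≈ 23.561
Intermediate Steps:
Y/(87 + (4 - 1*(-23))) = 2686/(87 + (4 - 1*(-23))) = 2686/(87 + (4 + 23)) = 2686/(87 + 27) = 2686/114 = 2686*(1/114) = 1343/57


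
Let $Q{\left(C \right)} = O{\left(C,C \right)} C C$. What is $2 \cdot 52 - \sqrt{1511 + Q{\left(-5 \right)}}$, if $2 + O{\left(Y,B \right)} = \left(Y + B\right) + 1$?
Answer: $104 - 2 \sqrt{309} \approx 68.843$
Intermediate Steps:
$O{\left(Y,B \right)} = -1 + B + Y$ ($O{\left(Y,B \right)} = -2 + \left(\left(Y + B\right) + 1\right) = -2 + \left(\left(B + Y\right) + 1\right) = -2 + \left(1 + B + Y\right) = -1 + B + Y$)
$Q{\left(C \right)} = C^{2} \left(-1 + 2 C\right)$ ($Q{\left(C \right)} = \left(-1 + C + C\right) C C = \left(-1 + 2 C\right) C C = C \left(-1 + 2 C\right) C = C^{2} \left(-1 + 2 C\right)$)
$2 \cdot 52 - \sqrt{1511 + Q{\left(-5 \right)}} = 2 \cdot 52 - \sqrt{1511 + \left(-5\right)^{2} \left(-1 + 2 \left(-5\right)\right)} = 104 - \sqrt{1511 + 25 \left(-1 - 10\right)} = 104 - \sqrt{1511 + 25 \left(-11\right)} = 104 - \sqrt{1511 - 275} = 104 - \sqrt{1236} = 104 - 2 \sqrt{309}$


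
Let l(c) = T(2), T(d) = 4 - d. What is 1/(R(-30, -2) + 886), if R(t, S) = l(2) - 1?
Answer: 1/887 ≈ 0.0011274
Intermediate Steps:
l(c) = 2 (l(c) = 4 - 1*2 = 4 - 2 = 2)
R(t, S) = 1 (R(t, S) = 2 - 1 = 1)
1/(R(-30, -2) + 886) = 1/(1 + 886) = 1/887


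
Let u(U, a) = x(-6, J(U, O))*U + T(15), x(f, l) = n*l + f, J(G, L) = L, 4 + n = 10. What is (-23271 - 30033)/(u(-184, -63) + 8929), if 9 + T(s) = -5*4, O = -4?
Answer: -13326/3605 ≈ -3.6965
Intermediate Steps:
n = 6 (n = -4 + 10 = 6)
T(s) = -29 (T(s) = -9 - 5*4 = -9 - 20 = -29)
x(f, l) = f + 6*l (x(f, l) = 6*l + f = f + 6*l)
u(U, a) = -29 - 30*U (u(U, a) = (-6 + 6*(-4))*U - 29 = (-6 - 24)*U - 29 = -30*U - 29 = -29 - 30*U)
(-23271 - 30033)/(u(-184, -63) + 8929) = (-23271 - 30033)/((-29 - 30*(-184)) + 8929) = -53304/((-29 + 5520) + 8929) = -53304/(5491 + 8929) = -53304/14420 = -53304*1/14420 = -13326/3605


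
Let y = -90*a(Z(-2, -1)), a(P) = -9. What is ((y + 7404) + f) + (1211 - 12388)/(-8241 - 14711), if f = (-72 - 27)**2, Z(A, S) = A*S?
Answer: 413491457/22952 ≈ 18016.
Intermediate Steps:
y = 810 (y = -90*(-9) = 810)
f = 9801 (f = (-99)**2 = 9801)
((y + 7404) + f) + (1211 - 12388)/(-8241 - 14711) = ((810 + 7404) + 9801) + (1211 - 12388)/(-8241 - 14711) = (8214 + 9801) - 11177/(-22952) = 18015 - 11177*(-1/22952) = 18015 + 11177/22952 = 413491457/22952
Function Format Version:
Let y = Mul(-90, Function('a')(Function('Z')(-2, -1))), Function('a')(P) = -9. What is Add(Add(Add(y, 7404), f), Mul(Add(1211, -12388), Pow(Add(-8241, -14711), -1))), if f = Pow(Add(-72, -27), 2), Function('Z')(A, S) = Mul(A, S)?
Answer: Rational(413491457, 22952) ≈ 18016.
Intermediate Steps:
y = 810 (y = Mul(-90, -9) = 810)
f = 9801 (f = Pow(-99, 2) = 9801)
Add(Add(Add(y, 7404), f), Mul(Add(1211, -12388), Pow(Add(-8241, -14711), -1))) = Add(Add(Add(810, 7404), 9801), Mul(Add(1211, -12388), Pow(Add(-8241, -14711), -1))) = Add(Add(8214, 9801), Mul(-11177, Pow(-22952, -1))) = Add(18015, Mul(-11177, Rational(-1, 22952))) = Add(18015, Rational(11177, 22952)) = Rational(413491457, 22952)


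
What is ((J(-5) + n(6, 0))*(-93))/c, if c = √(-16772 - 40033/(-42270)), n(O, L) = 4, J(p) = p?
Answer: -93*I*√29965727443890/708912407 ≈ -0.71813*I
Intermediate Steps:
c = I*√29965727443890/42270 (c = √(-16772 - 40033*(-1/42270)) = √(-16772 + 40033/42270) = √(-708912407/42270) = I*√29965727443890/42270 ≈ 129.5*I)
((J(-5) + n(6, 0))*(-93))/c = ((-5 + 4)*(-93))/((I*√29965727443890/42270)) = (-1*(-93))*(-I*√29965727443890/708912407) = 93*(-I*√29965727443890/708912407) = -93*I*√29965727443890/708912407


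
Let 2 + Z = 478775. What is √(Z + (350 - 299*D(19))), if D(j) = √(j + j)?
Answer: √(479123 - 299*√38) ≈ 690.85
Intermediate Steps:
Z = 478773 (Z = -2 + 478775 = 478773)
D(j) = √2*√j (D(j) = √(2*j) = √2*√j)
√(Z + (350 - 299*D(19))) = √(478773 + (350 - 299*√2*√19)) = √(478773 + (350 - 299*√38)) = √(479123 - 299*√38)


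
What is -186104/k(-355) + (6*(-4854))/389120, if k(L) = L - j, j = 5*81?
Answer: 23814031/97280 ≈ 244.80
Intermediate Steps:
j = 405
k(L) = -405 + L (k(L) = L - 1*405 = L - 405 = -405 + L)
-186104/k(-355) + (6*(-4854))/389120 = -186104/(-405 - 355) + (6*(-4854))/389120 = -186104/(-760) - 29124*1/389120 = -186104*(-1/760) - 7281/97280 = 23263/95 - 7281/97280 = 23814031/97280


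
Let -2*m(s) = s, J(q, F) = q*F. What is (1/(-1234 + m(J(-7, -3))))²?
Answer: 4/6195121 ≈ 6.4567e-7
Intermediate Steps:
J(q, F) = F*q
m(s) = -s/2
(1/(-1234 + m(J(-7, -3))))² = (1/(-1234 - (-3)*(-7)/2))² = (1/(-1234 - ½*21))² = (1/(-1234 - 21/2))² = (1/(-2489/2))² = (-2/2489)² = 4/6195121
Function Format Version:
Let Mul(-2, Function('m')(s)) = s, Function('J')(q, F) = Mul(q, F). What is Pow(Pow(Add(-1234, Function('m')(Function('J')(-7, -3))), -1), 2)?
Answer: Rational(4, 6195121) ≈ 6.4567e-7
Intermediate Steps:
Function('J')(q, F) = Mul(F, q)
Function('m')(s) = Mul(Rational(-1, 2), s)
Pow(Pow(Add(-1234, Function('m')(Function('J')(-7, -3))), -1), 2) = Pow(Pow(Add(-1234, Mul(Rational(-1, 2), Mul(-3, -7))), -1), 2) = Pow(Pow(Add(-1234, Mul(Rational(-1, 2), 21)), -1), 2) = Pow(Pow(Add(-1234, Rational(-21, 2)), -1), 2) = Pow(Pow(Rational(-2489, 2), -1), 2) = Pow(Rational(-2, 2489), 2) = Rational(4, 6195121)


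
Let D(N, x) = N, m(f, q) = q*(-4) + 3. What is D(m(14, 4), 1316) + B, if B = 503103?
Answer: 503090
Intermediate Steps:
m(f, q) = 3 - 4*q (m(f, q) = -4*q + 3 = 3 - 4*q)
D(m(14, 4), 1316) + B = (3 - 4*4) + 503103 = (3 - 16) + 503103 = -13 + 503103 = 503090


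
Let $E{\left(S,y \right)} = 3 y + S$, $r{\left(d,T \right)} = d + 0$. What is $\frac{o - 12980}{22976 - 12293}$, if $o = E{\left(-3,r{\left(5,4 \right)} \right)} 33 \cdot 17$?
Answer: $- \frac{6248}{10683} \approx -0.58485$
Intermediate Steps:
$r{\left(d,T \right)} = d$
$E{\left(S,y \right)} = S + 3 y$
$o = 6732$ ($o = \left(-3 + 3 \cdot 5\right) 33 \cdot 17 = \left(-3 + 15\right) 33 \cdot 17 = 12 \cdot 33 \cdot 17 = 396 \cdot 17 = 6732$)
$\frac{o - 12980}{22976 - 12293} = \frac{6732 - 12980}{22976 - 12293} = - \frac{6248}{10683}$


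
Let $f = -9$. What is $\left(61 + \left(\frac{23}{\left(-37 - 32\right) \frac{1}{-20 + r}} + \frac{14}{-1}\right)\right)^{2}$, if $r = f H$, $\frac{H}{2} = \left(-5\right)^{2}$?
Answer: $\frac{373321}{9} \approx 41480.0$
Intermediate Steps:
$H = 50$ ($H = 2 \left(-5\right)^{2} = 2 \cdot 25 = 50$)
$r = -450$ ($r = \left(-9\right) 50 = -450$)
$\left(61 + \left(\frac{23}{\left(-37 - 32\right) \frac{1}{-20 + r}} + \frac{14}{-1}\right)\right)^{2} = \left(61 + \left(\frac{23}{\left(-37 - 32\right) \frac{1}{-20 - 450}} + \frac{14}{-1}\right)\right)^{2} = \left(61 + \left(\frac{23}{\left(-69\right) \frac{1}{-470}} + 14 \left(-1\right)\right)\right)^{2} = \left(61 - \left(14 - \frac{23}{\left(-69\right) \left(- \frac{1}{470}\right)}\right)\right)^{2} = \left(61 - \left(14 - \frac{23}{\frac{69}{470}}\right)\right)^{2} = \left(61 + \left(23 \cdot \frac{470}{69} - 14\right)\right)^{2} = \left(61 + \left(\frac{470}{3} - 14\right)\right)^{2} = \left(61 + \frac{428}{3}\right)^{2} = \left(\frac{611}{3}\right)^{2} = \frac{373321}{9}$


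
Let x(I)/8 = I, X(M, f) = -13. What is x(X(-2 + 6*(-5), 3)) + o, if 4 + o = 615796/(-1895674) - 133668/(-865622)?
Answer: -44375216122376/410234279807 ≈ -108.17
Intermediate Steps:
o = -1710851022448/410234279807 (o = -4 + (615796/(-1895674) - 133668/(-865622)) = -4 + (615796*(-1/1895674) - 133668*(-1/865622)) = -4 + (-307898/947837 + 66834/432811) = -4 - 69913903220/410234279807 = -1710851022448/410234279807 ≈ -4.1704)
x(I) = 8*I
x(X(-2 + 6*(-5), 3)) + o = 8*(-13) - 1710851022448/410234279807 = -104 - 1710851022448/410234279807 = -44375216122376/410234279807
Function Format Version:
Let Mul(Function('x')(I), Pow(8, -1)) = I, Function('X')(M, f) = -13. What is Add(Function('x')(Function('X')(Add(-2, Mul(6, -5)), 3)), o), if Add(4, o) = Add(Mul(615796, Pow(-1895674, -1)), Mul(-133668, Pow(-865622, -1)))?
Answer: Rational(-44375216122376, 410234279807) ≈ -108.17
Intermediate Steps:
o = Rational(-1710851022448, 410234279807) (o = Add(-4, Add(Mul(615796, Pow(-1895674, -1)), Mul(-133668, Pow(-865622, -1)))) = Add(-4, Add(Mul(615796, Rational(-1, 1895674)), Mul(-133668, Rational(-1, 865622)))) = Add(-4, Add(Rational(-307898, 947837), Rational(66834, 432811))) = Add(-4, Rational(-69913903220, 410234279807)) = Rational(-1710851022448, 410234279807) ≈ -4.1704)
Function('x')(I) = Mul(8, I)
Add(Function('x')(Function('X')(Add(-2, Mul(6, -5)), 3)), o) = Add(Mul(8, -13), Rational(-1710851022448, 410234279807)) = Add(-104, Rational(-1710851022448, 410234279807)) = Rational(-44375216122376, 410234279807)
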